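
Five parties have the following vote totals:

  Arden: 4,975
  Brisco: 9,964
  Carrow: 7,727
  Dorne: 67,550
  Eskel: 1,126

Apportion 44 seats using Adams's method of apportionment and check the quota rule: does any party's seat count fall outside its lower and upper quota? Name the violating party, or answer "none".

Dorne

Standard quotas: Arden 2.396, Brisco 4.800, Carrow 3.722, Dorne 32.539, Eskel 0.542.
Adams allocation: Arden 3, Brisco 5, Carrow 4, Dorne 31, Eskel 1.
Dorne has quota 32.539 (lower 32, upper 33) but receives 31 — outside the quota interval.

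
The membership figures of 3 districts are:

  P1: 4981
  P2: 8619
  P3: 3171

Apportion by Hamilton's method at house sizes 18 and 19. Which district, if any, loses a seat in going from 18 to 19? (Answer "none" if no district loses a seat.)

P3

At 18 seats: P1 5, P2 9, P3 4.
At 19 seats: P1 6, P2 10, P3 3.
P3 drops from 4 to 3.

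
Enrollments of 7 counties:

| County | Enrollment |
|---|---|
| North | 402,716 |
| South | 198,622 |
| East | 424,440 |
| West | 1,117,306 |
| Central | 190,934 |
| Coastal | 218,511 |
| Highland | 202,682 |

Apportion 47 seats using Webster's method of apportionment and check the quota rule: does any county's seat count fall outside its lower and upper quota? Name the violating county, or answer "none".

none

Standard quotas: North 6.870, South 3.388, East 7.240, West 19.060, Central 3.257, Coastal 3.727, Highland 3.457.
Webster allocation: North 7, South 3, East 7, West 19, Central 3, Coastal 4, Highland 4.
Every allocation lies between the lower and upper quota.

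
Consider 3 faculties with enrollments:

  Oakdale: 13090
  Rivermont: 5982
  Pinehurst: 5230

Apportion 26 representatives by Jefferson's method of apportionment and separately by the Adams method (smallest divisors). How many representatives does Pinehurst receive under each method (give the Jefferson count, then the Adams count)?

Jefferson: Oakdale 15, Rivermont 6, Pinehurst 5.
Adams: Oakdale 14, Rivermont 6, Pinehurst 6.
Pinehurst gets 5 under Jefferson and 6 under Adams.

5 and 6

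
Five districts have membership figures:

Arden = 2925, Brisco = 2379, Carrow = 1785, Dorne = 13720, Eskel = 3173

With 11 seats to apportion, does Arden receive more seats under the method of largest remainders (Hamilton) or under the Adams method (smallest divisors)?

Hamilton: Arden 1, Brisco 1, Carrow 1, Dorne 6, Eskel 2.
Adams: Arden 2, Brisco 1, Carrow 1, Dorne 5, Eskel 2.
Arden gets 1 under Hamilton and 2 under Adams.

Adams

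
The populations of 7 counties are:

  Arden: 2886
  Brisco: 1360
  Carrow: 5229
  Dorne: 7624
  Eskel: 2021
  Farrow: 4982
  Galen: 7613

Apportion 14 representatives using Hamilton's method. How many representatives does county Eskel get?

1

Standard divisor: 31715 ÷ 14 ≈ 2265.357.
Standard quotas: Arden 1.2740, Brisco 0.6003, Carrow 2.3082, Dorne 3.3655, Eskel 0.8921, Farrow 2.1992, Galen 3.3606.
Lower quotas: Arden 1, Brisco 0, Carrow 2, Dorne 3, Eskel 0, Farrow 2, Galen 3 (sum 11, leaving 3 seats).
Remainders in descending order: Eskel 0.8921, Brisco 0.6003, Dorne 0.3655, Galen 0.3606, Carrow 0.3082, Arden 0.2740, Farrow 0.1992.
The surplus seats go to Eskel, Brisco, Dorne.
Eskel receives 1.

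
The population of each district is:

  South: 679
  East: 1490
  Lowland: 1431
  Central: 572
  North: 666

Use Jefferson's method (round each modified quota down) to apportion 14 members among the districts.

Standard divisor 4838/14 ≈ 345.571; standard quotas: South 1.965, East 4.312, Lowland 4.141, Central 1.655, North 1.927.
Rounding down gives 1, 4, 4, 1, 1 = 11 seats, so the divisor must be adjusted.
With modified divisor 290: modified quotas South 2.341, East 5.138, Lowland 4.934, Central 1.972, North 2.297.
Rounding down: South 2, East 5, Lowland 4, Central 1, North 2 (total 14).

South=2; East=5; Lowland=4; Central=1; North=2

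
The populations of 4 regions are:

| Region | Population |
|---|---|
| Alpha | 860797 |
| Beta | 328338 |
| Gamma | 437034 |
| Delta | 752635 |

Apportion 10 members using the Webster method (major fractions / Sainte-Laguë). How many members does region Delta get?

Standard divisor 2378804/10 ≈ 237880.4; standard quotas: Alpha 3.619, Beta 1.380, Gamma 1.837, Delta 3.164.
Rounding to the nearest integer gives Alpha 4, Beta 1, Gamma 2, Delta 3 — total 10, matching the house size, so no adjustment is needed.
Delta receives 3.

3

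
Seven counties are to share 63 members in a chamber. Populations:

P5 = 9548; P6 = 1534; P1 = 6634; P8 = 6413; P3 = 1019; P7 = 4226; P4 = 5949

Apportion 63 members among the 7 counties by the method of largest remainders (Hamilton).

Standard divisor: 35323 ÷ 63 ≈ 560.683.
Standard quotas: P5 17.0292, P6 2.7360, P1 11.8320, P8 11.4378, P3 1.8174, P7 7.5372, P4 10.6103.
Lower quotas: P5 17, P6 2, P1 11, P8 11, P3 1, P7 7, P4 10 (sum 59, leaving 4 seats).
Remainders in descending order: P1 0.8320, P3 0.8174, P6 0.7360, P4 0.6103, P7 0.5372, P8 0.4378, P5 0.0292.
Largest remainders: P1, P3, P6, P4 receive the extra seats.

P5 17, P6 3, P1 12, P8 11, P3 2, P7 7, P4 11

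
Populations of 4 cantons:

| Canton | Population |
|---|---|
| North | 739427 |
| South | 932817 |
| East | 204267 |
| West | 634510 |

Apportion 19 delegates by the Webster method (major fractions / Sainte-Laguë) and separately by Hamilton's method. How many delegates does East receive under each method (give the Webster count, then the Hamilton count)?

Webster: North 5, South 7, East 2, West 5.
Hamilton: North 6, South 7, East 1, West 5.
East gets 2 under Webster and 1 under Hamilton.

2 and 1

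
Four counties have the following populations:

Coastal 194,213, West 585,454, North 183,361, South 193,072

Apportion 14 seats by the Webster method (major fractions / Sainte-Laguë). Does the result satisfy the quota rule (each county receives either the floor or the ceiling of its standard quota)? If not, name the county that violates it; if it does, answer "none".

none

Standard quotas: Coastal 2.352, West 7.090, North 2.220, South 2.338.
Webster allocation: Coastal 2, West 8, North 2, South 2.
Every allocation lies between the lower and upper quota.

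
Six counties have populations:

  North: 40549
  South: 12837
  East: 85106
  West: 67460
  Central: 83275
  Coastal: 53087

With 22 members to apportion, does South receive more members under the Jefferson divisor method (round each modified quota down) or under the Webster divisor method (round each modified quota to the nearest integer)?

Jefferson: North 3, South 0, East 6, West 4, Central 6, Coastal 3.
Webster: North 3, South 1, East 6, West 4, Central 5, Coastal 3.
South gets 0 under Jefferson and 1 under Webster.

Webster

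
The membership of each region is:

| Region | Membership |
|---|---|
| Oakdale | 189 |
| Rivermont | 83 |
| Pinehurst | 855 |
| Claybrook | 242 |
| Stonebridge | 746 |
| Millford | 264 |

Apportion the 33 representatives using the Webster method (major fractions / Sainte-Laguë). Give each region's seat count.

Oakdale 3, Rivermont 1, Pinehurst 12, Claybrook 3, Stonebridge 10, Millford 4

Standard divisor 2379/33 ≈ 72.091; standard quotas: Oakdale 2.622, Rivermont 1.151, Pinehurst 11.860, Claybrook 3.357, Stonebridge 10.348, Millford 3.662.
Rounding to the nearest integer gives Oakdale 3, Rivermont 1, Pinehurst 12, Claybrook 3, Stonebridge 10, Millford 4 — total 33, matching the house size, so no adjustment is needed.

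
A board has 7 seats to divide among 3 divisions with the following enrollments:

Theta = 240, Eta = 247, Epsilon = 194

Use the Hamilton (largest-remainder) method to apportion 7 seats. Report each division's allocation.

Total 681; standard divisor 681/7 ≈ 97.286.
Standard quotas: Theta 2.467, Eta 2.539, Epsilon 1.994.
Lower quotas: Theta 2, Eta 2, Epsilon 1 (sum 5, leaving 2 seats).
Remainders in descending order: Epsilon 0.994, Eta 0.539, Theta 0.467.
The surplus seats go to Epsilon, Eta.

Theta=2, Eta=3, Epsilon=2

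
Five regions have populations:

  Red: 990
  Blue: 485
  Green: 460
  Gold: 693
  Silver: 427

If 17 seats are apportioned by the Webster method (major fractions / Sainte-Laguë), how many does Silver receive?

Standard divisor 3055/17 ≈ 179.706; standard quotas: Red 5.509, Blue 2.699, Green 2.560, Gold 3.856, Silver 2.376.
Rounding to the nearest integer gives 6, 3, 3, 4, 2 = 18 seats, so the divisor must be adjusted.
With modified divisor 182: modified quotas Red 5.440, Blue 2.665, Green 2.527, Gold 3.808, Silver 2.346.
Rounding to the nearest integer: Red 5, Blue 3, Green 3, Gold 4, Silver 2 (total 17).
Silver receives 2.

2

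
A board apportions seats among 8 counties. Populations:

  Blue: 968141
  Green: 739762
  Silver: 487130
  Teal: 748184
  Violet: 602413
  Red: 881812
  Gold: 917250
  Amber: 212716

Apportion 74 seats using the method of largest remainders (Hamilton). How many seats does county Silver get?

6

Total 5557408; standard divisor 5557408/74 ≈ 75100.108.
Standard quotas: Blue 12.8913, Green 9.8503, Silver 6.4864, Teal 9.9625, Violet 8.0215, Red 11.7418, Gold 12.2137, Amber 2.8324.
Lower quotas: Blue 12, Green 9, Silver 6, Teal 9, Violet 8, Red 11, Gold 12, Amber 2 (sum 69, leaving 5 seats).
Remainders in descending order: Teal 0.9625, Blue 0.8913, Green 0.8503, Amber 0.8324, Red 0.7418, Silver 0.4864, Gold 0.2137, Violet 0.0215.
Largest remainders: Teal, Blue, Green, Amber, Red receive the extra seats.
Silver receives 6.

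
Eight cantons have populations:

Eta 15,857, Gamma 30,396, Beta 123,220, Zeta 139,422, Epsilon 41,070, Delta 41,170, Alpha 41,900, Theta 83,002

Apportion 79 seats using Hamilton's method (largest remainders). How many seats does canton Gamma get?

5

The standard divisor is 516037/79 ≈ 6532.114.
Standard quotas: Eta 2.4275, Gamma 4.6533, Beta 18.8637, Zeta 21.3441, Epsilon 6.2874, Delta 6.3027, Alpha 6.4145, Theta 12.7068.
Lower quotas: Eta 2, Gamma 4, Beta 18, Zeta 21, Epsilon 6, Delta 6, Alpha 6, Theta 12 (sum 75, leaving 4 seats).
Remainders in descending order: Beta 0.8637, Theta 0.7068, Gamma 0.6533, Eta 0.4275, Alpha 0.4145, Zeta 0.3441, Delta 0.3027, Epsilon 0.2874.
The surplus seats go to Beta, Theta, Gamma, Eta.
Gamma receives 5.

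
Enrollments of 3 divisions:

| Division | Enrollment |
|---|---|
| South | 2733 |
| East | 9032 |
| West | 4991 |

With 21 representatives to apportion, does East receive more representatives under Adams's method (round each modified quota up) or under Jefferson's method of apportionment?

Jefferson

Adams: South 4, East 11, West 6.
Jefferson: South 3, East 12, West 6.
East gets 11 under Adams and 12 under Jefferson.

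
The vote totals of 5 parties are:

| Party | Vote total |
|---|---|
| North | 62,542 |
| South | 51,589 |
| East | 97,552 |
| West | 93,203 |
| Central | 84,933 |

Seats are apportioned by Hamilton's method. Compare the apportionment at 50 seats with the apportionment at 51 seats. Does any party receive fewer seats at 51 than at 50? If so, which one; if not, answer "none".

none

At 50 seats: North 8, South 7, East 12, West 12, Central 11.
At 51 seats: North 8, South 7, East 13, West 12, Central 11.
No party's allocation decreased.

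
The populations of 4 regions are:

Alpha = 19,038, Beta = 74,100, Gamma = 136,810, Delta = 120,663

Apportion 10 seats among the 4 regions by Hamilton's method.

Standard divisor: 350611 ÷ 10 ≈ 35061.1.
Standard quotas: Alpha 0.5430, Beta 2.1135, Gamma 3.9020, Delta 3.4415.
Lower quotas: Alpha 0, Beta 2, Gamma 3, Delta 3 (sum 8, leaving 2 seats).
Remainders in descending order: Gamma 0.9020, Alpha 0.5430, Delta 0.4415, Beta 0.1135.
The surplus seats go to Gamma, Alpha.

Alpha 1; Beta 2; Gamma 4; Delta 3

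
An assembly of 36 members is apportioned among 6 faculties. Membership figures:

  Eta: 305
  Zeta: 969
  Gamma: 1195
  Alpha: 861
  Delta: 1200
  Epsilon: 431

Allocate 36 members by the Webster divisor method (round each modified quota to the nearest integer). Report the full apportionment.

Standard divisor 4961/36 ≈ 137.806; standard quotas: Eta 2.213, Zeta 7.032, Gamma 8.672, Alpha 6.248, Delta 8.708, Epsilon 3.128.
Rounding to the nearest integer gives Eta 2, Zeta 7, Gamma 9, Alpha 6, Delta 9, Epsilon 3 — total 36, matching the house size, so no adjustment is needed.

Eta 2, Zeta 7, Gamma 9, Alpha 6, Delta 9, Epsilon 3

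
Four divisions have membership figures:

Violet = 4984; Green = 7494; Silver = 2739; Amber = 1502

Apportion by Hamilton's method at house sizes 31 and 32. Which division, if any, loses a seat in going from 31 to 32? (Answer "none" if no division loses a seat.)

none

At 31 seats: Violet 9, Green 14, Silver 5, Amber 3.
At 32 seats: Violet 10, Green 14, Silver 5, Amber 3.
No division's allocation decreased.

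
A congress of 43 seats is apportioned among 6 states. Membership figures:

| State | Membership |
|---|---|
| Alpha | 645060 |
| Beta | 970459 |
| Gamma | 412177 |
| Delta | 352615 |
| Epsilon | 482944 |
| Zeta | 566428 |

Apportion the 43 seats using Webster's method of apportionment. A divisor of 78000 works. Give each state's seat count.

With modified divisor 78000: modified quotas Alpha 8.270, Beta 12.442, Gamma 5.284, Delta 4.521, Epsilon 6.192, Zeta 7.262.
Rounding to the nearest integer: Alpha 8, Beta 12, Gamma 5, Delta 5, Epsilon 6, Zeta 7 (total 43).

Alpha 8, Beta 12, Gamma 5, Delta 5, Epsilon 6, Zeta 7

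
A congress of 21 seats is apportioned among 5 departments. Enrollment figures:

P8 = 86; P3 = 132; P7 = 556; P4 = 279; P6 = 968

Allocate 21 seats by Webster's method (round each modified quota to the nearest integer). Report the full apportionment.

P8 1, P3 1, P7 6, P4 3, P6 10

Standard divisor 2021/21 ≈ 96.238; standard quotas: P8 0.894, P3 1.372, P7 5.777, P4 2.899, P6 10.058.
Rounding to the nearest integer gives P8 1, P3 1, P7 6, P4 3, P6 10 — total 21, matching the house size, so no adjustment is needed.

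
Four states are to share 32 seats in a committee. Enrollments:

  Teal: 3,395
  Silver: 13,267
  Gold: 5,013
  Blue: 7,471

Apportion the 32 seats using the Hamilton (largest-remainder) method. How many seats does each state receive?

Teal=4, Silver=15, Gold=5, Blue=8

Total 29146; standard divisor 29146/32 ≈ 910.812.
Standard quotas: Teal 3.7274, Silver 14.5661, Gold 5.5039, Blue 8.2026.
Lower quotas: Teal 3, Silver 14, Gold 5, Blue 8 (sum 30, leaving 2 seats).
Remainders in descending order: Teal 0.7274, Silver 0.5661, Gold 0.5039, Blue 0.2026.
The surplus seats go to Teal, Silver.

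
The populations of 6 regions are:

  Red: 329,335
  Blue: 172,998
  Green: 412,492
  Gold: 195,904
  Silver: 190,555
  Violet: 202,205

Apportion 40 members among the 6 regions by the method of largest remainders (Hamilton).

Red: 9, Blue: 5, Green: 11, Gold: 5, Silver: 5, Violet: 5

The standard divisor is 1503489/40 ≈ 37587.225.
Standard quotas: Red 8.7619, Blue 4.6026, Green 10.9743, Gold 5.2120, Silver 5.0697, Violet 5.3796.
Lower quotas: Red 8, Blue 4, Green 10, Gold 5, Silver 5, Violet 5 (sum 37, leaving 3 seats).
Remainders in descending order: Green 0.9743, Red 0.7619, Blue 0.6026, Violet 0.3796, Gold 0.2120, Silver 0.0697.
Largest remainders: Green, Red, Blue receive the extra seats.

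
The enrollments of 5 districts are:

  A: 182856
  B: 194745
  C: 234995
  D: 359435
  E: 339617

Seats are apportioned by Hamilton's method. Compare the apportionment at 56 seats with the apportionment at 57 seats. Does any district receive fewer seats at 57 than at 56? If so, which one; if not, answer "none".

At 56 seats: A 8, B 8, C 10, D 15, E 15.
At 57 seats: A 8, B 8, C 10, D 16, E 15.
No district's allocation decreased.

none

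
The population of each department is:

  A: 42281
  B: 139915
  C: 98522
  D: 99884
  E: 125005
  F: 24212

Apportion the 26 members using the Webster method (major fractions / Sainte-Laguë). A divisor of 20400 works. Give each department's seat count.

A: 2; B: 7; C: 5; D: 5; E: 6; F: 1

With modified divisor 20400: modified quotas A 2.073, B 6.859, C 4.830, D 4.896, E 6.128, F 1.187.
Rounding to the nearest integer: A 2, B 7, C 5, D 5, E 6, F 1 (total 26).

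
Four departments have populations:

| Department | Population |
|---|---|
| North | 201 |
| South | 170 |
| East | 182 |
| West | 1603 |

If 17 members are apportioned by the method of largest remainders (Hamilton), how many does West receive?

Total 2156; standard divisor 2156/17 ≈ 126.824.
Standard quotas: North 1.585, South 1.340, East 1.435, West 12.640.
Lower quotas: North 1, South 1, East 1, West 12 (sum 15, leaving 2 seats).
Remainders in descending order: West 0.640, North 0.585, East 0.435, South 0.340.
The surplus seats go to West, North.
West receives 13.

13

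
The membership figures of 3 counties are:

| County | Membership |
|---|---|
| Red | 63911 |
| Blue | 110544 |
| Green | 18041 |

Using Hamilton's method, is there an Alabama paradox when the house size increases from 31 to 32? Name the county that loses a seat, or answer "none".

At 31 seats: Red 10, Blue 18, Green 3.
At 32 seats: Red 11, Blue 18, Green 3.
No county's allocation decreased.

none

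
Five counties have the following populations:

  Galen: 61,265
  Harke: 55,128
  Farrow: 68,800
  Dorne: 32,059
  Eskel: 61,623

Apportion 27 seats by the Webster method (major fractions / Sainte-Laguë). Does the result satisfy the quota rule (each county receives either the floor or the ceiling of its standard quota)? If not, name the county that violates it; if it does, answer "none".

Standard quotas: Galen 5.932, Harke 5.337, Farrow 6.661, Dorne 3.104, Eskel 5.966.
Webster allocation: Galen 6, Harke 5, Farrow 7, Dorne 3, Eskel 6.
Every allocation lies between the lower and upper quota.

none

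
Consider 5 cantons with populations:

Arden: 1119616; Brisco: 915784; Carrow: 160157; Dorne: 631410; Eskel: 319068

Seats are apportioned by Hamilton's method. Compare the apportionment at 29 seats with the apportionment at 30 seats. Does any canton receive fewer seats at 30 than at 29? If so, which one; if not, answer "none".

Carrow

At 29 seats: Arden 10, Brisco 8, Carrow 2, Dorne 6, Eskel 3.
At 30 seats: Arden 11, Brisco 9, Carrow 1, Dorne 6, Eskel 3.
Carrow drops from 2 to 1.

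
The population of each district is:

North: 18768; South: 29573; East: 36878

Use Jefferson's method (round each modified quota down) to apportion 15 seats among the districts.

Standard divisor 85219/15 ≈ 5681.267; standard quotas: North 3.303, South 5.205, East 6.491.
Rounding down gives 3, 5, 6 = 14 seats, so the divisor must be adjusted.
With modified divisor 5100: modified quotas North 3.680, South 5.799, East 7.231.
Rounding down: North 3, South 5, East 7 (total 15).

North 3; South 5; East 7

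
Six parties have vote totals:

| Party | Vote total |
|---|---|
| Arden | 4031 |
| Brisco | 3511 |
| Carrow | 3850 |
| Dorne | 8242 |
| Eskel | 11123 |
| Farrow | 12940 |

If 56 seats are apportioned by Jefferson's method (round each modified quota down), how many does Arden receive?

5

Standard divisor 43697/56 ≈ 780.304; standard quotas: Arden 5.166, Brisco 4.500, Carrow 4.934, Dorne 10.563, Eskel 14.255, Farrow 16.583.
Rounding down gives 5, 4, 4, 10, 14, 16 = 53 seats, so the divisor must be adjusted.
With modified divisor 745: modified quotas Arden 5.411, Brisco 4.713, Carrow 5.168, Dorne 11.063, Eskel 14.930, Farrow 17.369.
Rounding down: Arden 5, Brisco 4, Carrow 5, Dorne 11, Eskel 14, Farrow 17 (total 56).
Arden receives 5.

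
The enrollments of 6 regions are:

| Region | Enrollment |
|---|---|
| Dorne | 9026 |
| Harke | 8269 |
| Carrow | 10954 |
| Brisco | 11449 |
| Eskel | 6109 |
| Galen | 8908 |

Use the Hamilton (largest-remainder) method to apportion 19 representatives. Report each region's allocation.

Dorne: 3, Harke: 3, Carrow: 4, Brisco: 4, Eskel: 2, Galen: 3

Total 54715; standard divisor 54715/19 ≈ 2879.737.
Standard quotas: Dorne 3.1343, Harke 2.8714, Carrow 3.8038, Brisco 3.9757, Eskel 2.1214, Galen 3.0933.
Lower quotas: Dorne 3, Harke 2, Carrow 3, Brisco 3, Eskel 2, Galen 3 (sum 16, leaving 3 seats).
Remainders in descending order: Brisco 0.9757, Harke 0.8714, Carrow 0.8038, Dorne 0.1343, Eskel 0.1214, Galen 0.0933.
Largest remainders: Brisco, Harke, Carrow receive the extra seats.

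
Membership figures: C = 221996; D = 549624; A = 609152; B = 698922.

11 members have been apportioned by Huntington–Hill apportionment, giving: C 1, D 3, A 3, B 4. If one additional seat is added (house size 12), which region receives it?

Priority for the next seat is population ÷ (√(s·(s+1))).
Priorities: C 156974.877, D 158662.782, A 175847.036, B 156283.710.
Highest priority: A.

A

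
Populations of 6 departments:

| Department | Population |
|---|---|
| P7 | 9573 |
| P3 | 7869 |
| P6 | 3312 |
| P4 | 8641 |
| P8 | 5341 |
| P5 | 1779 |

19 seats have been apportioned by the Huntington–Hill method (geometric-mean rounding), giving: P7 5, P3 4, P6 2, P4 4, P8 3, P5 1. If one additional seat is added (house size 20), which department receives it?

Priority for the next seat is population ÷ (√(s·(s+1))).
Priorities: P7 1747.783, P3 1759.562, P6 1352.118, P4 1932.186, P8 1541.814, P5 1257.943.
Highest priority: P4.

P4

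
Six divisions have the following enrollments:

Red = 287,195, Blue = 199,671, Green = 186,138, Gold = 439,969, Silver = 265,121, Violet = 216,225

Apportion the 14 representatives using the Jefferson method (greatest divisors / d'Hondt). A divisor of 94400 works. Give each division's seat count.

Red: 3, Blue: 2, Green: 1, Gold: 4, Silver: 2, Violet: 2

With modified divisor 94400: modified quotas Red 3.042, Blue 2.115, Green 1.972, Gold 4.661, Silver 2.808, Violet 2.291.
Rounding down: Red 3, Blue 2, Green 1, Gold 4, Silver 2, Violet 2 (total 14).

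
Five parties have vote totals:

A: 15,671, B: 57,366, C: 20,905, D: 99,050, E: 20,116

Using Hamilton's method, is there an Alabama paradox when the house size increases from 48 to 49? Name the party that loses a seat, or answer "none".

none

At 48 seats: A 3, B 13, C 5, D 22, E 5.
At 49 seats: A 3, B 13, C 5, D 23, E 5.
No party's allocation decreased.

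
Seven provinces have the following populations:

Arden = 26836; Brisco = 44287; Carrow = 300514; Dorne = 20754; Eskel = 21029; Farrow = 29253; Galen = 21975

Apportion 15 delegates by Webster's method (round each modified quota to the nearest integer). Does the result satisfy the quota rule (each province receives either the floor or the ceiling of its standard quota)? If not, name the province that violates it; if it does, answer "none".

Standard quotas: Arden 0.866, Brisco 1.430, Carrow 9.701, Dorne 0.670, Eskel 0.679, Farrow 0.944, Galen 0.709.
Webster allocation: Arden 1, Brisco 1, Carrow 9, Dorne 1, Eskel 1, Farrow 1, Galen 1.
Every allocation lies between the lower and upper quota.

none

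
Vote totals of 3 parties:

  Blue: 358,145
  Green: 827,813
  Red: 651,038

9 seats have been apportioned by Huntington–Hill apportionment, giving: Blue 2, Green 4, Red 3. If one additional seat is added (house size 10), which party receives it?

Priority for the next seat is population ÷ (√(s·(s+1))).
Priorities: Blue 146212.084, Green 185104.614, Red 187938.482.
Highest priority: Red.

Red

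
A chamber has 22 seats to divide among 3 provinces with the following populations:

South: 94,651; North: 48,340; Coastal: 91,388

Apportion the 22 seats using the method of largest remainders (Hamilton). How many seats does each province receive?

The standard divisor is 234379/22 ≈ 10653.591.
Standard quotas: South 8.8844, North 4.5374, Coastal 8.5781.
Lower quotas: South 8, North 4, Coastal 8 (sum 20, leaving 2 seats).
Remainders in descending order: South 0.8844, Coastal 0.5781, North 0.5374.
Largest remainders: South, Coastal receive the extra seats.

South 9, North 4, Coastal 9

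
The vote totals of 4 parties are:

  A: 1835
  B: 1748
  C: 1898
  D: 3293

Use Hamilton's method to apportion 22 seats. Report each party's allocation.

A: 5; B: 4; C: 5; D: 8

The standard divisor is 8774/22 ≈ 398.818.
Standard quotas: A 4.601, B 4.383, C 4.759, D 8.257.
Lower quotas: A 4, B 4, C 4, D 8 (sum 20, leaving 2 seats).
Remainders in descending order: C 0.759, A 0.601, B 0.383, D 0.257.
The surplus seats go to C, A.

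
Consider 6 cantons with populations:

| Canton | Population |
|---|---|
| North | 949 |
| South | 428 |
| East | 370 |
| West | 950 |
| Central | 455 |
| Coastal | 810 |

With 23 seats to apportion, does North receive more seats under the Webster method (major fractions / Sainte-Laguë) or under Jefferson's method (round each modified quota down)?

Webster: North 5, South 2, East 2, West 6, Central 3, Coastal 5.
Jefferson: North 6, South 2, East 2, West 6, Central 2, Coastal 5.
North gets 5 under Webster and 6 under Jefferson.

Jefferson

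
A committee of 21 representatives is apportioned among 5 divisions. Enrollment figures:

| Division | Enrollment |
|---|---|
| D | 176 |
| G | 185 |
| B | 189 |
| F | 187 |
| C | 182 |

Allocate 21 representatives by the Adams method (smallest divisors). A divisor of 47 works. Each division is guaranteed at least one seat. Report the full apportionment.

With modified divisor 47: modified quotas D 3.745, G 3.936, B 4.021, F 3.979, C 3.872.
Rounding up: D 4, G 4, B 5, F 4, C 4 (total 21).

D: 4; G: 4; B: 5; F: 4; C: 4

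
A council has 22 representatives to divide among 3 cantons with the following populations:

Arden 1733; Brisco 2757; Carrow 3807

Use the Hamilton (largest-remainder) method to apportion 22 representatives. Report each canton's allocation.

Standard divisor: 8297 ÷ 22 ≈ 377.136.
Standard quotas: Arden 4.595, Brisco 7.310, Carrow 10.094.
Lower quotas: Arden 4, Brisco 7, Carrow 10 (sum 21, leaving 1 seat).
Remainders in descending order: Arden 0.595, Brisco 0.310, Carrow 0.094.
The surplus seat goes to Arden.

Arden 5; Brisco 7; Carrow 10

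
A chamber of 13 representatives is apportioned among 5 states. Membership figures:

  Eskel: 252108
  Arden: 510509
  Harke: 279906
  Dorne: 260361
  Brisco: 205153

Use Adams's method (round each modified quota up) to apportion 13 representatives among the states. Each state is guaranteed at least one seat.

Standard divisor 1508037/13 ≈ 116002.846; standard quotas: Eskel 2.173, Arden 4.401, Harke 2.413, Dorne 2.244, Brisco 1.769.
Rounding up gives 3, 5, 3, 3, 2 = 16 seats, so the divisor must be adjusted.
With modified divisor 135100: modified quotas Eskel 1.866, Arden 3.779, Harke 2.072, Dorne 1.927, Brisco 1.519.
Rounding up: Eskel 2, Arden 4, Harke 3, Dorne 2, Brisco 2 (total 13).

Eskel 2; Arden 4; Harke 3; Dorne 2; Brisco 2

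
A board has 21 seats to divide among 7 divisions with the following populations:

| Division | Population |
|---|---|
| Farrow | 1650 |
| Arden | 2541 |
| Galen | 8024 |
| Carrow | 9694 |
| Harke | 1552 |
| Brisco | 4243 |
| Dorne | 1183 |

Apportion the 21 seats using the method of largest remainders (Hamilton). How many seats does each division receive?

Farrow=1, Arden=2, Galen=6, Carrow=7, Harke=1, Brisco=3, Dorne=1

Standard divisor: 28887 ÷ 21 ≈ 1375.571.
Standard quotas: Farrow 1.1995, Arden 1.8472, Galen 5.8332, Carrow 7.0473, Harke 1.1283, Brisco 3.0845, Dorne 0.8600.
Lower quotas: Farrow 1, Arden 1, Galen 5, Carrow 7, Harke 1, Brisco 3, Dorne 0 (sum 18, leaving 3 seats).
Remainders in descending order: Dorne 0.8600, Arden 0.8472, Galen 0.8332, Farrow 0.1995, Harke 0.1283, Brisco 0.0845, Carrow 0.0473.
The surplus seats go to Dorne, Arden, Galen.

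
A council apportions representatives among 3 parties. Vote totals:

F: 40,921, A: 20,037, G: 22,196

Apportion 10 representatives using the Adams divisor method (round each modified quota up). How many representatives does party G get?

Standard divisor 83154/10 ≈ 8315.4; standard quotas: F 4.921, A 2.410, G 2.669.
Rounding up gives 5, 3, 3 = 11 seats, so the divisor must be adjusted.
With modified divisor 10120: modified quotas F 4.044, A 1.980, G 2.193.
Rounding up: F 5, A 2, G 3 (total 10).
G receives 3.

3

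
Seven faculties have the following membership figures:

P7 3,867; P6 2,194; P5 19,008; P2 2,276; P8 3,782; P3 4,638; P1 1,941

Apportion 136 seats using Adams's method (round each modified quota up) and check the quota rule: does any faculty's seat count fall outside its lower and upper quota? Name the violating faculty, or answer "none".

Standard quotas: P7 13.948, P6 7.913, P5 68.559, P2 8.209, P8 13.641, P3 16.729, P1 7.001.
Adams allocation: P7 14, P6 8, P5 67, P2 9, P8 14, P3 17, P1 7.
P5 has quota 68.559 (lower 68, upper 69) but receives 67 — outside the quota interval.

P5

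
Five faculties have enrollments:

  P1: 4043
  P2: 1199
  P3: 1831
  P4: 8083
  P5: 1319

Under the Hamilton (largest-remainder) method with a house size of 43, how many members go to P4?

21

Total 16475; standard divisor 16475/43 ≈ 383.14.
Standard quotas: P1 10.5523, P2 3.1294, P3 4.7789, P4 21.0968, P5 3.4426.
Lower quotas: P1 10, P2 3, P3 4, P4 21, P5 3 (sum 41, leaving 2 seats).
Remainders in descending order: P3 0.7789, P1 0.5523, P5 0.4426, P2 0.1294, P4 0.0968.
The surplus seats go to P3, P1.
P4 receives 21.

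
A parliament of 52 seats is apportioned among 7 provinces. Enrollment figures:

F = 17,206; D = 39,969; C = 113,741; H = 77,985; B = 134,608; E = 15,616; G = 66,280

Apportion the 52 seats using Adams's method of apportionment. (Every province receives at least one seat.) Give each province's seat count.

F: 2, D: 5, C: 12, H: 9, B: 15, E: 2, G: 7

Standard divisor 465405/52 ≈ 8950.096; standard quotas: F 1.922, D 4.466, C 12.708, H 8.713, B 15.040, E 1.745, G 7.406.
Rounding up gives 2, 5, 13, 9, 16, 2, 8 = 55 seats, so the divisor must be adjusted.
With modified divisor 9500: modified quotas F 1.811, D 4.207, C 11.973, H 8.209, B 14.169, E 1.644, G 6.977.
Rounding up: F 2, D 5, C 12, H 9, B 15, E 2, G 7 (total 52).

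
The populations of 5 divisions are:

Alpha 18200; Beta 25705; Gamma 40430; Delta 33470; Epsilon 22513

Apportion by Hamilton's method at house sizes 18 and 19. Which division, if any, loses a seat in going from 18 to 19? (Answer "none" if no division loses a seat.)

Alpha

At 18 seats: Alpha 3, Beta 3, Gamma 5, Delta 4, Epsilon 3.
At 19 seats: Alpha 2, Beta 4, Gamma 5, Delta 5, Epsilon 3.
Alpha drops from 3 to 2.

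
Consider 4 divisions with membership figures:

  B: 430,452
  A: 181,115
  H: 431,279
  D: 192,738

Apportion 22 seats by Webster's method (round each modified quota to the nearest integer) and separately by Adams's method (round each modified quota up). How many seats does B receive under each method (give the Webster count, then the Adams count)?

8 and 7

Webster: B 8, A 3, H 8, D 3.
Adams: B 7, A 3, H 8, D 4.
B gets 8 under Webster and 7 under Adams.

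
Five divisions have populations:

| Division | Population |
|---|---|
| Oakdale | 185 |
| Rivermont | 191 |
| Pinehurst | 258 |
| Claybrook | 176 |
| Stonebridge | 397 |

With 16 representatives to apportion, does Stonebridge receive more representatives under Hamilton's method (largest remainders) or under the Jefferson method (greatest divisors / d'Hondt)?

Jefferson

Hamilton: Oakdale 3, Rivermont 3, Pinehurst 3, Claybrook 2, Stonebridge 5.
Jefferson: Oakdale 2, Rivermont 2, Pinehurst 4, Claybrook 2, Stonebridge 6.
Stonebridge gets 5 under Hamilton and 6 under Jefferson.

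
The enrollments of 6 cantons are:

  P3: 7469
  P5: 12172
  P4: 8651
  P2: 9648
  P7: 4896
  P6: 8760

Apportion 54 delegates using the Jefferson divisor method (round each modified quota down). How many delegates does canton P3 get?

Standard divisor 51596/54 ≈ 955.481; standard quotas: P3 7.817, P5 12.739, P4 9.054, P2 10.098, P7 5.124, P6 9.168.
Rounding down gives 7, 12, 9, 10, 5, 9 = 52 seats, so the divisor must be adjusted.
With modified divisor 900: modified quotas P3 8.299, P5 13.524, P4 9.612, P2 10.720, P7 5.440, P6 9.733.
Rounding down: P3 8, P5 13, P4 9, P2 10, P7 5, P6 9 (total 54).
P3 receives 8.

8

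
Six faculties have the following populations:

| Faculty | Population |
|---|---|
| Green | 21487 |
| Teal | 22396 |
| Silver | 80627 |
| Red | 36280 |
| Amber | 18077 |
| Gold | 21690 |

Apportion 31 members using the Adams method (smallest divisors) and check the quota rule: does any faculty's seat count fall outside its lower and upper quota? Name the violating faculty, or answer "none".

none

Standard quotas: Green 3.321, Teal 3.462, Silver 12.462, Red 5.608, Amber 2.794, Gold 3.353.
Adams allocation: Green 3, Teal 4, Silver 12, Red 6, Amber 3, Gold 3.
Every allocation lies between the lower and upper quota.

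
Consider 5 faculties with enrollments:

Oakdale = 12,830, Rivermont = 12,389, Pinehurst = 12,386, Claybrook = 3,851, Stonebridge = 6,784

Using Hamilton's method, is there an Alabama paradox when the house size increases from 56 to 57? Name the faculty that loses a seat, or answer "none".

Claybrook

At 56 seats: Oakdale 15, Rivermont 14, Pinehurst 14, Claybrook 5, Stonebridge 8.
At 57 seats: Oakdale 15, Rivermont 15, Pinehurst 15, Claybrook 4, Stonebridge 8.
Claybrook drops from 5 to 4.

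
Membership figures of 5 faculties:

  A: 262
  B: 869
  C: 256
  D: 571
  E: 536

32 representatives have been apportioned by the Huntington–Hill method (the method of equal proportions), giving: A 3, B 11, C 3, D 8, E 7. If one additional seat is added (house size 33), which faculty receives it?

Priority for the next seat is population ÷ (√(s·(s+1))).
Priorities: A 75.633, B 75.637, C 73.901, D 67.293, E 71.626.
Highest priority: B.

B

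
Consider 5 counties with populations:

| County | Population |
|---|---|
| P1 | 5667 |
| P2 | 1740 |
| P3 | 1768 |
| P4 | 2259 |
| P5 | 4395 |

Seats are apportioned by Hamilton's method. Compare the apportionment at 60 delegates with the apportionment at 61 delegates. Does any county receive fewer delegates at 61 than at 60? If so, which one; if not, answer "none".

At 60 seats: P1 21, P2 7, P3 7, P4 8, P5 17.
At 61 seats: P1 22, P2 6, P3 7, P4 9, P5 17.
P2 drops from 7 to 6.

P2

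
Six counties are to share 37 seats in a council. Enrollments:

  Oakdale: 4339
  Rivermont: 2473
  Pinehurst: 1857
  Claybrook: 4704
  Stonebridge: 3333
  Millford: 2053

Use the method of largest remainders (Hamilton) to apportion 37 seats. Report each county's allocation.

Standard divisor: 18759 ÷ 37 = 507.
Standard quotas: Oakdale 8.558, Rivermont 4.878, Pinehurst 3.663, Claybrook 9.278, Stonebridge 6.574, Millford 4.049.
Lower quotas: Oakdale 8, Rivermont 4, Pinehurst 3, Claybrook 9, Stonebridge 6, Millford 4 (sum 34, leaving 3 seats).
Remainders in descending order: Rivermont 0.878, Pinehurst 0.663, Stonebridge 0.574, Oakdale 0.558, Claybrook 0.278, Millford 0.049.
Largest remainders: Rivermont, Pinehurst, Stonebridge receive the extra seats.

Oakdale: 8; Rivermont: 5; Pinehurst: 4; Claybrook: 9; Stonebridge: 7; Millford: 4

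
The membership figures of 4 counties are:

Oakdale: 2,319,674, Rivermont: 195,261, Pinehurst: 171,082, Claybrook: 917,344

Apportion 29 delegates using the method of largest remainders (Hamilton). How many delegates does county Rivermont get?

The standard divisor is 3603361/29 ≈ 124253.828.
Standard quotas: Oakdale 18.6688, Rivermont 1.5715, Pinehurst 1.3769, Claybrook 7.3828.
Lower quotas: Oakdale 18, Rivermont 1, Pinehurst 1, Claybrook 7 (sum 27, leaving 2 seats).
Remainders in descending order: Oakdale 0.6688, Rivermont 0.5715, Claybrook 0.3828, Pinehurst 0.3769.
The surplus seats go to Oakdale, Rivermont.
Rivermont receives 2.

2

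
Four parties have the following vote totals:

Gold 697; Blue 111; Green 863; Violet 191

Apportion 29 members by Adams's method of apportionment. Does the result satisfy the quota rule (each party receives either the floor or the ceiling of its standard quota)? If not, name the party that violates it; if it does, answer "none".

none

Standard quotas: Gold 10.856, Blue 1.729, Green 13.441, Violet 2.975.
Adams allocation: Gold 11, Blue 2, Green 13, Violet 3.
Every allocation lies between the lower and upper quota.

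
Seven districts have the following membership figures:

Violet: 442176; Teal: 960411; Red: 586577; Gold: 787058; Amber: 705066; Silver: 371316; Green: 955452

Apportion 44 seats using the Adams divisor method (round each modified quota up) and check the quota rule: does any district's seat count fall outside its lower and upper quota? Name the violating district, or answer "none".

Standard quotas: Violet 4.046, Teal 8.789, Red 5.368, Gold 7.203, Amber 6.452, Silver 3.398, Green 8.744.
Adams allocation: Violet 4, Teal 9, Red 5, Gold 7, Amber 6, Silver 4, Green 9.
Every allocation lies between the lower and upper quota.

none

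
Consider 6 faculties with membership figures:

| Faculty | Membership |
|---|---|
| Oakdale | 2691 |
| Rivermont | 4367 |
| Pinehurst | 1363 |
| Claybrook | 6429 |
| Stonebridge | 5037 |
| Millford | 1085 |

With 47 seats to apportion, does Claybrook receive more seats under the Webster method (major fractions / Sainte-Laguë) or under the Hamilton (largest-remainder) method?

Webster

Webster: Oakdale 6, Rivermont 10, Pinehurst 3, Claybrook 15, Stonebridge 11, Millford 2.
Hamilton: Oakdale 6, Rivermont 10, Pinehurst 3, Claybrook 14, Stonebridge 11, Millford 3.
Claybrook gets 15 under Webster and 14 under Hamilton.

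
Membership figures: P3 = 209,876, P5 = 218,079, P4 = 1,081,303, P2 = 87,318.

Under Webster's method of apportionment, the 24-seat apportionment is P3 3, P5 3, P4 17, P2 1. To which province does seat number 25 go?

Priority for the next seat is population ÷ (current seats + 0.5).
Priorities: P3 59964.571, P5 62308.286, P4 61788.743, P2 58212.000.
Highest priority: P5.

P5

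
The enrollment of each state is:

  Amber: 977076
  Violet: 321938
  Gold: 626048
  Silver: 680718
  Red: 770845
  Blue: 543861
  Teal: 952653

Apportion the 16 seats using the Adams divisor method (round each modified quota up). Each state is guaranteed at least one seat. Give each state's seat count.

Amber: 3, Violet: 1, Gold: 2, Silver: 2, Red: 3, Blue: 2, Teal: 3

Standard divisor 4873139/16 ≈ 304571.188; standard quotas: Amber 3.208, Violet 1.057, Gold 2.056, Silver 2.235, Red 2.531, Blue 1.786, Teal 3.128.
Rounding up gives 4, 2, 3, 3, 3, 2, 4 = 21 seats, so the divisor must be adjusted.
With modified divisor 362900: modified quotas Amber 2.692, Violet 0.887, Gold 1.725, Silver 1.876, Red 2.124, Blue 1.499, Teal 2.625.
Rounding up: Amber 3, Violet 1, Gold 2, Silver 2, Red 3, Blue 2, Teal 3 (total 16).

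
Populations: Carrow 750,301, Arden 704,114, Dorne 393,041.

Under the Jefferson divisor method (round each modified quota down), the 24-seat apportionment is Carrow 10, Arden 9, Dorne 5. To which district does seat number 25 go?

Priority for the next seat is population ÷ (current seats + 1).
Priorities: Carrow 68209.182, Arden 70411.400, Dorne 65506.833.
Highest priority: Arden.

Arden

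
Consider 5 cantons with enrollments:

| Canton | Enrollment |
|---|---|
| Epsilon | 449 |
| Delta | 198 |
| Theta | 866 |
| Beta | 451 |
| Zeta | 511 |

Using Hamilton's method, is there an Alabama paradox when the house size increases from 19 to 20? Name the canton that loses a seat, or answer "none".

At 19 seats: Epsilon 3, Delta 2, Theta 7, Beta 3, Zeta 4.
At 20 seats: Epsilon 4, Delta 1, Theta 7, Beta 4, Zeta 4.
Delta drops from 2 to 1.

Delta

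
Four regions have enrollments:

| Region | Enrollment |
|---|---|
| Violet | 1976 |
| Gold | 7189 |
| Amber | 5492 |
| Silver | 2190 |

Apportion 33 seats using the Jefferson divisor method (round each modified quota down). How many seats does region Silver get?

4

Standard divisor 16847/33 ≈ 510.515; standard quotas: Violet 3.871, Gold 14.082, Amber 10.758, Silver 4.290.
Rounding down gives 3, 14, 10, 4 = 31 seats, so the divisor must be adjusted.
With modified divisor 490: modified quotas Violet 4.033, Gold 14.671, Amber 11.208, Silver 4.469.
Rounding down: Violet 4, Gold 14, Amber 11, Silver 4 (total 33).
Silver receives 4.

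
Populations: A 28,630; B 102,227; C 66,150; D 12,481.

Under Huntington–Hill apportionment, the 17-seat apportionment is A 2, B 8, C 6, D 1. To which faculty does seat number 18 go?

Priority for the next seat is population ÷ (√(s·(s+1))).
Priorities: A 11688.149, B 12047.567, C 10207.167, D 8825.400.
Highest priority: B.

B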